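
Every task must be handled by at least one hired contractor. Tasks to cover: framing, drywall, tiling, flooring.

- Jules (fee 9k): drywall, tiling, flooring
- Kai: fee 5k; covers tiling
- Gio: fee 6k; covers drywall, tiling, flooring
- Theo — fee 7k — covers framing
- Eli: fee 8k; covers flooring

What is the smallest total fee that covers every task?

Choose Gio and Theo: together they cover framing, drywall, tiling, flooring — every task.
Total fee: 6 + 7 = 13.
No cover costs less than 13.

13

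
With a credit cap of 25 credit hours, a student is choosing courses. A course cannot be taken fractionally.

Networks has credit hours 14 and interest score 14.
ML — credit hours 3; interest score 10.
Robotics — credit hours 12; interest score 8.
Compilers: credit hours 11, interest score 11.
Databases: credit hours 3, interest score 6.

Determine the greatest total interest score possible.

30

Allowing fractional choices, the relaxed optimum would be about 35.0, but courses are indivisible.
ML + Compilers + Databases: credit hours 3 + 11 + 3 = 17 ≤ 25, interest score 10 + 11 + 6 = 27.
Networks + Compilers: credit hours 14 + 11 = 25 ≤ 25, interest score 14 + 11 = 25.
Networks + ML + Databases: credit hours 14 + 3 + 3 = 20 ≤ 25, interest score 14 + 10 + 6 = 30.
Best is Networks, ML, and Databases with total interest score 30.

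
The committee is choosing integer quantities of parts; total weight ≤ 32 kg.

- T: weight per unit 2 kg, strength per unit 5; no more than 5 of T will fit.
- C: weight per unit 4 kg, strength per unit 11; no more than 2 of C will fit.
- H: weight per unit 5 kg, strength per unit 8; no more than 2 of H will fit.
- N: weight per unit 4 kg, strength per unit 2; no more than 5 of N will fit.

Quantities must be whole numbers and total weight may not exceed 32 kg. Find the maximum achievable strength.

5×T, 2×C, 2×H, and 1×N: weight 32 ≤ 32, strength 5·5 + 2·11 + 2·8 + 1·2 = 65.
5×T, 2×C, and 2×H: weight 28 ≤ 32, strength 5·5 + 2·11 + 2·8 = 63.
Best is 65.

65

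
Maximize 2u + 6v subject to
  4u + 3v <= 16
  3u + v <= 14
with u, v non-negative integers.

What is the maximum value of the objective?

30

Relaxing integrality, the LP optimum is 32.00 at (u,v) = (0, 5.33), which is not an integer point.
(u,v)=(0,5) is feasible, giving 30.
(u,v)=(1,4) is feasible, giving 26.
No feasible integer point exceeds 30.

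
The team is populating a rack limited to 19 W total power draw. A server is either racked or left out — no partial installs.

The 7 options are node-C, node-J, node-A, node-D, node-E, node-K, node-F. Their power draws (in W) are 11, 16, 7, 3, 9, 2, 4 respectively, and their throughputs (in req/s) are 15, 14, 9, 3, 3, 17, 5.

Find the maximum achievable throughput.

node-C + node-D + node-K: power draw 11 + 3 + 2 = 16 ≤ 19, throughput 15 + 3 + 17 = 35.
node-A + node-D + node-K + node-F: power draw 7 + 3 + 2 + 4 = 16 ≤ 19, throughput 9 + 3 + 17 + 5 = 34.
node-C + node-K + node-F: power draw 11 + 2 + 4 = 17 ≤ 19, throughput 15 + 17 + 5 = 37.
Best is node-C, node-K, and node-F with total throughput 37.

37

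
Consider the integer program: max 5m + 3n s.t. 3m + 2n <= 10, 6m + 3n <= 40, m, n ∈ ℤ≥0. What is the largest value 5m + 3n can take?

Relaxing integrality, the LP optimum is 16.67 at (m,n) = (3.33, 0), which is not an integer point.
(m,n)=(2,2): 3·2+2·2=10≤10, 6·2+3·2=18≤40, objective 16.
(m,n)=(3,0): 3·3+2·0=9≤10, 6·3+3·0=18≤40, objective 15.
(m,n)=(1,3): 3·1+2·3=9≤10, 6·1+3·3=15≤40, objective 14.
The best lattice point is (2,2), giving 16.

16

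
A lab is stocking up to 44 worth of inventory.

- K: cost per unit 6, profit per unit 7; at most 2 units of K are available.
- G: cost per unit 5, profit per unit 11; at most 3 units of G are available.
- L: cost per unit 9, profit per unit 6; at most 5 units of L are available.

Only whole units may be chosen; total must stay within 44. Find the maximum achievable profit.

G has the best ratio (11/5); taking only G gives at most 3×11 = 33 (stopped by the supply cap of 3).
Mixing does better — 2×K, 3×G, and 1×L: cost 36 ≤ 44, profit 2·7 + 3·11 + 1·6 = 53.

53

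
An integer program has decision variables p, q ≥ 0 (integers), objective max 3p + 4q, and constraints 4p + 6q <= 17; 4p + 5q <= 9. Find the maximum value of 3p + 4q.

7

(p,q)=(1,1) is feasible, giving 7.
(p,q)=(2,0) is feasible, giving 6.
(p,q)=(0,1) is feasible, giving 4.
Maximum is 7 at (p,q)=(1,1).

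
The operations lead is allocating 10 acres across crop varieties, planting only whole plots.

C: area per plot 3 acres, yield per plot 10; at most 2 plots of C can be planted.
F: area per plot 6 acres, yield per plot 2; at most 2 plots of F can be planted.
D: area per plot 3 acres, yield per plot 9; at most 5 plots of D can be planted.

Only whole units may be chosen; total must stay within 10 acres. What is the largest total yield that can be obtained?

C has the best ratio (10/3); taking only C gives at most 2×10 = 20 (stopped by the supply cap of 2).
Mixing does better — 2×C and 1×D: area 9 ≤ 10, yield 2·10 + 1·9 = 29.

29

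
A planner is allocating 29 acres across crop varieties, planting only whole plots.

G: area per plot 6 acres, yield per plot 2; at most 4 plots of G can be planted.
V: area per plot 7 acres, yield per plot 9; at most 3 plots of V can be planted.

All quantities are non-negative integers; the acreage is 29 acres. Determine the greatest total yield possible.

29

3×V: area 21 ≤ 29, yield 3·9 = 27.
1×G and 3×V: area 27 ≤ 29, yield 1·2 + 3·9 = 29.
Best is 29.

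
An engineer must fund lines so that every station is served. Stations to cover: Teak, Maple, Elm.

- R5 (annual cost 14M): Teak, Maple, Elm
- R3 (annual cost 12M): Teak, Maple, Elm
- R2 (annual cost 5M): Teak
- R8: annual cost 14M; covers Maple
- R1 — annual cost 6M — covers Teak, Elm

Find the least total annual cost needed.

12

The greedy cost-per-new-station heuristic would pick R1 and R3 for 18, but a cheaper cover exists.
R3 alone covers Teak, Maple, Elm — every station.
Total annual cost: 12.
No cover costs less than 12.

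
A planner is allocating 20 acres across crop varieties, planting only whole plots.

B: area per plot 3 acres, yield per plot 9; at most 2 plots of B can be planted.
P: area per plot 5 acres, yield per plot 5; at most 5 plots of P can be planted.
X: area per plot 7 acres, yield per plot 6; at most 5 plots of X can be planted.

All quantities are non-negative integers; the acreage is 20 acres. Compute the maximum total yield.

30

Take 2×B and 2×X: area 20 ≤ 20, yield 2·9 + 2·6 = 30.
B has the best ratio (9/3) and is taken to its limit of 2; remaining capacity is filled optimally with the others.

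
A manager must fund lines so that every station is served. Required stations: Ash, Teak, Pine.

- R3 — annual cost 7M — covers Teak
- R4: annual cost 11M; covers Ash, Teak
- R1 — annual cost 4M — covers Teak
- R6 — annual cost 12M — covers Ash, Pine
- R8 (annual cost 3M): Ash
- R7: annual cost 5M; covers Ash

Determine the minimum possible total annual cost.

16

The greedy cost-per-new-station heuristic would pick R8, R1, and R6 for 19, but a cheaper cover exists.
Choose R1 and R6: together they cover Ash, Teak, Pine — every station.
Total annual cost: 4 + 12 = 16.
No cover costs less than 16.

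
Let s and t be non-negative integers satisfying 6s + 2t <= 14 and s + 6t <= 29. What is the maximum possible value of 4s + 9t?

(s,t)=(1,4) is feasible, giving 40.
(s,t)=(0,4) is feasible, giving 36.
(s,t)=(1,3) is feasible, giving 31.
The best lattice point is (1,4), giving 40.

40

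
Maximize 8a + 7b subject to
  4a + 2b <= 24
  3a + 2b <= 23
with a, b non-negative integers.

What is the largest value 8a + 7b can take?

(a,b)=(1,10): 4·1+2·10=24≤24, 3·1+2·10=23≤23, objective 78.
(a,b)=(0,11): 4·0+2·11=22≤24, 3·0+2·11=22≤23, objective 77.
(a,b)=(1,9): 4·1+2·9=22≤24, 3·1+2·9=21≤23, objective 71.
The best lattice point is (1,10), giving 78.

78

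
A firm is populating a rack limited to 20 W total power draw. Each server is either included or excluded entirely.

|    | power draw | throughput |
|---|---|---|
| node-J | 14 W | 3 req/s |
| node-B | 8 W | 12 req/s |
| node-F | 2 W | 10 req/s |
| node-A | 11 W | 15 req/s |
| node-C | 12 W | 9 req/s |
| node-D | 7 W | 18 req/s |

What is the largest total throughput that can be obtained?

This is an integer program with binary decision variables.
Allowing fractional choices, the relaxed optimum would be about 44.1, but servers are indivisible.
node-F + node-A + node-D: power draw 2 + 11 + 7 = 20 ≤ 20, throughput 10 + 15 + 18 = 43.
node-B + node-F + node-D: power draw 8 + 2 + 7 = 17 ≤ 20, throughput 12 + 10 + 18 = 40.
Best is node-F, node-A, and node-D with total throughput 43.

43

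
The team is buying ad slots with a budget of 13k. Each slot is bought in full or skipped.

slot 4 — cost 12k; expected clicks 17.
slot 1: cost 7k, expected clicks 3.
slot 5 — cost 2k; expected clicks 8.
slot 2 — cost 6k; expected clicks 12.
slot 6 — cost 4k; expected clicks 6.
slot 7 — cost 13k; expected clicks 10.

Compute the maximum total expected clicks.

26

This is an integer program with binary decision variables.
Allowing fractional choices, the relaxed optimum would be about 27.4, but ad slots are indivisible.
slot 5 + slot 2 + slot 6: cost 2 + 6 + 4 = 12 ≤ 13, expected clicks 8 + 12 + 6 = 26.
slot 2 + slot 6: cost 6 + 4 = 10 ≤ 13, expected clicks 12 + 6 = 18.
slot 5 + slot 2: cost 2 + 6 = 8 ≤ 13, expected clicks 8 + 12 = 20.
Best is slot 5, slot 2, and slot 6 with total expected clicks 26.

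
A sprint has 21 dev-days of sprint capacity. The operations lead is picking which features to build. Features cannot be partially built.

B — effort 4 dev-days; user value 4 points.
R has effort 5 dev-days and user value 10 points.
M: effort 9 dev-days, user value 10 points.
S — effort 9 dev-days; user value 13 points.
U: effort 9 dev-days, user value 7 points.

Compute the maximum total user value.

27

Allowing fractional choices, the relaxed optimum would be about 30.8, but features are indivisible.
B + R + M: effort 4 + 5 + 9 = 18 ≤ 21, user value 4 + 10 + 10 = 24.
B + R + S: effort 4 + 5 + 9 = 18 ≤ 21, user value 4 + 10 + 13 = 27.
Best is B, R, and S with total user value 27.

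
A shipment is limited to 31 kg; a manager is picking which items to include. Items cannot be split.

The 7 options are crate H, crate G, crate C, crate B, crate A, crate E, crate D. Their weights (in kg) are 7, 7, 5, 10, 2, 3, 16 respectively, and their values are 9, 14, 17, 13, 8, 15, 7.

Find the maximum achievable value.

Take crate G, crate C, crate B, crate A, and crate E: weight 7 + 5 + 10 + 2 + 3 = 27 ≤ 31, value 14 + 17 + 13 + 8 + 15 = 67.
No other feasible combination does better.

67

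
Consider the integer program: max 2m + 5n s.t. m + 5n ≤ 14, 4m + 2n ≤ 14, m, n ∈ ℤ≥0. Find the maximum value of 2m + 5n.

14

The continuous relaxation peaks at (2.33, 2.33) with value 16.33; rounding to a feasible lattice point costs some objective.
(m,n)=(2,2): 1·2+5·2=12≤14, 4·2+2·2=12≤14, objective 14.
(m,n)=(1,2): 1·1+5·2=11≤14, 4·1+2·2=8≤14, objective 12.
(m,n)=(3,1): 1·3+5·1=8≤14, 4·3+2·1=14≤14, objective 11.
Maximum is 14 at (m,n)=(2,2).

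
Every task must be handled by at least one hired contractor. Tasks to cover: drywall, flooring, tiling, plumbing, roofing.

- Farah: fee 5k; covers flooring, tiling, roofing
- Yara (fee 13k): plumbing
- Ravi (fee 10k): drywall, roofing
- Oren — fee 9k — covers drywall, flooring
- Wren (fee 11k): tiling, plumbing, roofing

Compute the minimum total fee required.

20

Choose Oren and Wren: together they cover drywall, flooring, tiling, plumbing, roofing — every task.
Total fee: 9 + 11 = 20.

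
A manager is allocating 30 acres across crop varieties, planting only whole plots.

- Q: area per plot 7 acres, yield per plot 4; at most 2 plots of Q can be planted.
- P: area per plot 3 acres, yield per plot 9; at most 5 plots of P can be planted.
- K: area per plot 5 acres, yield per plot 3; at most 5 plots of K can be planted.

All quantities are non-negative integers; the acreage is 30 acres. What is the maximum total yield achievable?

54

5×P and 3×K: area 30 ≤ 30, yield 5·9 + 3·3 = 54.
2×Q and 5×P: area 29 ≤ 30, yield 2·4 + 5·9 = 53.
Best is 54.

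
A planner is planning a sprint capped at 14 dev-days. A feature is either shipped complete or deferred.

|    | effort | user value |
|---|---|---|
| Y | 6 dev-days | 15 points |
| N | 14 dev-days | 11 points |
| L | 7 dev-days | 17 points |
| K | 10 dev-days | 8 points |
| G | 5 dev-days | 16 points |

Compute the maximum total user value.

Take L and G: effort 7 + 5 = 12 ≤ 14, user value 17 + 16 = 33.
No other feasible combination does better.

33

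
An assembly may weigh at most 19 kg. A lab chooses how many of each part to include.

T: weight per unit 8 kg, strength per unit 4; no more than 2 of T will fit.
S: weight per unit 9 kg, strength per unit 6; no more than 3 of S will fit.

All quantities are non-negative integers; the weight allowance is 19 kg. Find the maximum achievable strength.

12

2×S: weight 18 ≤ 19, strength 2·6 = 12.
1×T and 1×S: weight 17 ≤ 19, strength 1·4 + 1·6 = 10.
Best is 12.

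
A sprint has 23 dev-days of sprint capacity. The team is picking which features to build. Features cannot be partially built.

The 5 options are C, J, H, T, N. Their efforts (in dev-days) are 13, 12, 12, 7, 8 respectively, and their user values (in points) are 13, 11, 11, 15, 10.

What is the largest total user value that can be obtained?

Treat it as a binary knapsack problem.
J + T: effort 12 + 7 = 19 ≤ 23, user value 11 + 15 = 26.
C + T: effort 13 + 7 = 20 ≤ 23, user value 13 + 15 = 28.
Best is C and T with total user value 28.

28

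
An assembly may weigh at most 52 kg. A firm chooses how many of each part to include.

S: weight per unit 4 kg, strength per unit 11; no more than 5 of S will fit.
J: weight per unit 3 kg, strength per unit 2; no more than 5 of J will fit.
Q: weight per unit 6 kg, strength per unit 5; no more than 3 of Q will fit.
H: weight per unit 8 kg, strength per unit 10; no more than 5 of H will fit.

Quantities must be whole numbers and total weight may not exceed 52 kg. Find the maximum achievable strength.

Take 5×S and 4×H: weight 52 ≤ 52, strength 5·11 + 4·10 = 95.
S has the best ratio (11/4) and is taken to its limit of 5; remaining capacity is filled optimally with the others.

95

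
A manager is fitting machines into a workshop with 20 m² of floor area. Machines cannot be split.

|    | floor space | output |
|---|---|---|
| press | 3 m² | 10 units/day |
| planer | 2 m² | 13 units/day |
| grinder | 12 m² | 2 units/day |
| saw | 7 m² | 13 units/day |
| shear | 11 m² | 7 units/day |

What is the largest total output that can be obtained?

This is a 0-1 knapsack instance.
Take press, planer, and saw: floor space 3 + 2 + 7 = 12 ≤ 20, output 10 + 13 + 13 = 36.
No other feasible combination does better.

36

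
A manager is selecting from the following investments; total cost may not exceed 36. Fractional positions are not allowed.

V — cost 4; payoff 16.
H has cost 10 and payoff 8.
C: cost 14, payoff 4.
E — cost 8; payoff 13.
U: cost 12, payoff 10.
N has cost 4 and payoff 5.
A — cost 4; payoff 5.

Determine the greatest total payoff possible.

Take V, E, U, N, and A: cost 4 + 8 + 12 + 4 + 4 = 32 ≤ 36, payoff 16 + 13 + 10 + 5 + 5 = 49.
No other feasible combination does better.

49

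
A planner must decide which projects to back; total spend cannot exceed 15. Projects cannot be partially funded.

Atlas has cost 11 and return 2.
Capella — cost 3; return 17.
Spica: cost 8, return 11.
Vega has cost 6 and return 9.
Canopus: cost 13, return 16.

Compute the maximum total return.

28

Treat it as a binary knapsack problem.
Take Capella and Spica: cost 3 + 8 = 11 ≤ 15, return 17 + 11 = 28.
No other feasible combination does better.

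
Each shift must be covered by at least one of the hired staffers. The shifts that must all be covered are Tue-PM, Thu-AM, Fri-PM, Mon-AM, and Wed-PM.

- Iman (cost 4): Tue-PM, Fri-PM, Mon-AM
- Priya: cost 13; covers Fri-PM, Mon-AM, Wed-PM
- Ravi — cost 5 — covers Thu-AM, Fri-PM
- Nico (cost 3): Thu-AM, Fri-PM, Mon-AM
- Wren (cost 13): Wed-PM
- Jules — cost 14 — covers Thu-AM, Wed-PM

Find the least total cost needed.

The greedy cost-per-new-shift heuristic would pick Nico, Iman, and Priya for 20, but a cheaper cover exists.
Choose Iman and Jules: together they cover Tue-PM, Thu-AM, Fri-PM, Mon-AM, Wed-PM — every shift.
Total cost: 4 + 14 = 18.
No cover costs less than 18.

18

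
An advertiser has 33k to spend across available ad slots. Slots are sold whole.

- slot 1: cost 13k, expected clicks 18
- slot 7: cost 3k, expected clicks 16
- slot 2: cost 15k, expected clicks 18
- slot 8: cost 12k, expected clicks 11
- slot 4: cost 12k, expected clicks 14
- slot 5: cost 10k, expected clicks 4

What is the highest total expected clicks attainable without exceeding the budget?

This is an integer program with binary decision variables.
Take slot 1, slot 7, and slot 2: cost 13 + 3 + 15 = 31 ≤ 33, expected clicks 18 + 16 + 18 = 52.
No other feasible combination does better.

52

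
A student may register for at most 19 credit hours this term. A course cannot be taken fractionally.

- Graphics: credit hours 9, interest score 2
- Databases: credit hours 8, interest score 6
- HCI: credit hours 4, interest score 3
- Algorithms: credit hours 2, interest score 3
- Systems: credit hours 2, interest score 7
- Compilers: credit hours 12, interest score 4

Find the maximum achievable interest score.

Allowing fractional choices, the relaxed optimum would be about 20.0, but courses are indivisible.
Databases + HCI + Algorithms + Systems: credit hours 8 + 4 + 2 + 2 = 16 ≤ 19, interest score 6 + 3 + 3 + 7 = 19.
Databases + Algorithms + Systems: credit hours 8 + 2 + 2 = 12 ≤ 19, interest score 6 + 3 + 7 = 16.
Databases + HCI + Systems: credit hours 8 + 4 + 2 = 14 ≤ 19, interest score 6 + 3 + 7 = 16.
Best is Databases, HCI, Algorithms, and Systems with total interest score 19.

19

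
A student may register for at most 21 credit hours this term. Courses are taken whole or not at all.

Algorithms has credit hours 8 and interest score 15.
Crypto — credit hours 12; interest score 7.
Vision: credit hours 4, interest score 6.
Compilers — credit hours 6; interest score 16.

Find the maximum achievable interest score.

37

This is a 0-1 knapsack instance.
Algorithms + Compilers: credit hours 8 + 6 = 14 ≤ 21, interest score 15 + 16 = 31.
Algorithms + Vision + Compilers: credit hours 8 + 4 + 6 = 18 ≤ 21, interest score 15 + 6 + 16 = 37.
Crypto + Compilers: credit hours 12 + 6 = 18 ≤ 21, interest score 7 + 16 = 23.
Best is Algorithms, Vision, and Compilers with total interest score 37.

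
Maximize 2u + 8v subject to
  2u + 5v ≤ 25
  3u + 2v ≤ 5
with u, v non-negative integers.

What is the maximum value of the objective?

The continuous relaxation peaks at (0, 2.5) with value 20.00; rounding to a feasible lattice point costs some objective.
(u,v)=(0,2): 2·0+5·2=10≤25, 3·0+2·2=4≤5, objective 16.
(u,v)=(1,1): 2·1+5·1=7≤25, 3·1+2·1=5≤5, objective 10.
(u,v)=(0,1): 2·0+5·1=5≤25, 3·0+2·1=2≤5, objective 8.
The best lattice point is (0,2), giving 16.

16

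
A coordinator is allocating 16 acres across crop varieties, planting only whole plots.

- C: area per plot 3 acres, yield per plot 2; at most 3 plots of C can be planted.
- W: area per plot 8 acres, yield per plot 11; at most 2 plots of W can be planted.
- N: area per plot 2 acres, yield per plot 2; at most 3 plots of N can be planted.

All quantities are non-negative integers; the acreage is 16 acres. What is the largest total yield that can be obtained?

22

Take 2×W: area 16 ≤ 16, yield 2·11 = 22.
W has the best ratio (11/8) and is taken to its limit of 2; remaining capacity is filled optimally with the others.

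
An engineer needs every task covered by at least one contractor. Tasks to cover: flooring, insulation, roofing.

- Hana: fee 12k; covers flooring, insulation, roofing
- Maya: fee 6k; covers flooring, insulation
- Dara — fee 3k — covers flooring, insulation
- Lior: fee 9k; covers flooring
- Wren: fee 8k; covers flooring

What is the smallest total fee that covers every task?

The greedy cost-per-new-task heuristic would pick Dara and Hana for 15, but a cheaper cover exists.
Hana alone covers flooring, insulation, roofing — every task.
Total fee: 12.
No cover costs less than 12.

12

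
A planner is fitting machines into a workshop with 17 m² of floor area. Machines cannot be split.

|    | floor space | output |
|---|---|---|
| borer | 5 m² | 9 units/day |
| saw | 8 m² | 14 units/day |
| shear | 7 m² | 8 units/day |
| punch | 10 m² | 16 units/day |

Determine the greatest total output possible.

Take borer and punch: floor space 5 + 10 = 15 ≤ 17, output 9 + 16 = 25.
No other feasible combination does better.

25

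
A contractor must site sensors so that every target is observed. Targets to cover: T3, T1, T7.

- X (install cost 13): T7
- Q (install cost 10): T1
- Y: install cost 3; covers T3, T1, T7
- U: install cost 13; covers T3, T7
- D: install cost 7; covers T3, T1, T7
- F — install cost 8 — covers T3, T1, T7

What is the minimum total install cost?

3

Y alone covers T3, T1, T7 — every target.
Total install cost: 3.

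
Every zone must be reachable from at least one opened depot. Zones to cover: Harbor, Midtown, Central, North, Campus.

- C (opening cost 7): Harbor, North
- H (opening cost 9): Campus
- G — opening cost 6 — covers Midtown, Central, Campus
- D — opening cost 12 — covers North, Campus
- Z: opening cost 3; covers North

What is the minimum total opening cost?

This is an integer covering problem.
The greedy cost-per-new-zone heuristic would pick G, Z, and C for 16, but a cheaper cover exists.
Choose C and G: together they cover Harbor, Midtown, Central, North, Campus — every zone.
Total opening cost: 7 + 6 = 13.
No cover costs less than 13.

13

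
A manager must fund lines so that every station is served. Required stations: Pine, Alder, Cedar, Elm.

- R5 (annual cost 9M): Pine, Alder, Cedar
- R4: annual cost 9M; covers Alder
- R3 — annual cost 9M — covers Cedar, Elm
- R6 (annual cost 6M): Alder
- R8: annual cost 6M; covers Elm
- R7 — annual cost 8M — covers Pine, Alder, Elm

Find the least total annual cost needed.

15

The greedy cost-per-new-station heuristic would pick R7 and R5 for 17, but a cheaper cover exists.
Choose R5 and R8: together they cover Pine, Alder, Cedar, Elm — every station.
Total annual cost: 9 + 6 = 15.
No cover costs less than 15.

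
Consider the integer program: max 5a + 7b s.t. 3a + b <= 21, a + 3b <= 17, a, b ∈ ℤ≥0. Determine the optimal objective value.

53

(a,b)=(5,4) is feasible, giving 53.
(a,b)=(6,3) is feasible, giving 51.
(a,b)=(4,4) is feasible, giving 48.
(a,b)=(5,3) is feasible, giving 46.
The best lattice point is (5,4), giving 53.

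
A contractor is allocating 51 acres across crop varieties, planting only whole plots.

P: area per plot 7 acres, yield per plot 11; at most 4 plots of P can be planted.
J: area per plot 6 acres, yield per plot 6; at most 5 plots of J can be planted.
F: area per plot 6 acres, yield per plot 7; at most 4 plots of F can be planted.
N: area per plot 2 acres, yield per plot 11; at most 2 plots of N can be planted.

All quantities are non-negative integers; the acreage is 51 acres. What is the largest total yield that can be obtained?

This is a bounded integer knapsack.
N has the best ratio (11/2); taking only N gives at most 2×11 = 22 (stopped by the supply cap of 2).
Mixing does better — 4×P, 3×F, and 2×N: area 50 ≤ 51, yield 4·11 + 3·7 + 2·11 = 87.

87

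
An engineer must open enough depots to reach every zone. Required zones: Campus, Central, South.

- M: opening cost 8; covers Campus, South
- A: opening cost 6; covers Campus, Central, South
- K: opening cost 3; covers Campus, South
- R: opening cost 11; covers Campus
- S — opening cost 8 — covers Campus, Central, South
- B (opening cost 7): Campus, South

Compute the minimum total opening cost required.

6

This is a weighted set-cover instance.
The greedy cost-per-new-zone heuristic would pick K and A for 9, but a cheaper cover exists.
A alone covers Campus, Central, South — every zone.
Total opening cost: 6.
No cover costs less than 6.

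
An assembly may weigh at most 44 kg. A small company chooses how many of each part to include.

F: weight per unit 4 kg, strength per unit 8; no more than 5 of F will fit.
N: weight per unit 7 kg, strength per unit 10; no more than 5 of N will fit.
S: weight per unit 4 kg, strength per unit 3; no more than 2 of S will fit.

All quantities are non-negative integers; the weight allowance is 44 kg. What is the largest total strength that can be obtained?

72

5×F and 3×N: weight 41 ≤ 44, strength 5·8 + 3·10 = 70.
4×F and 4×N: weight 44 ≤ 44, strength 4·8 + 4·10 = 72.
Best is 72.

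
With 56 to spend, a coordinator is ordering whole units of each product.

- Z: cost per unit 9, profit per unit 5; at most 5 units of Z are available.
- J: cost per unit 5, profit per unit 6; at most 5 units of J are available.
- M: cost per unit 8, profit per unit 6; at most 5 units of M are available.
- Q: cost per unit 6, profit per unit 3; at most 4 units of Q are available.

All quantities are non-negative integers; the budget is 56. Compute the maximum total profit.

This is a bounded integer knapsack.
1×Z, 5×J, 2×M, and 1×Q: cost 56 ≤ 56, profit 1·5 + 5·6 + 2·6 + 1·3 = 50.
5×J, 3×M, and 1×Q: cost 55 ≤ 56, profit 5·6 + 3·6 + 1·3 = 51.
Best is 51.

51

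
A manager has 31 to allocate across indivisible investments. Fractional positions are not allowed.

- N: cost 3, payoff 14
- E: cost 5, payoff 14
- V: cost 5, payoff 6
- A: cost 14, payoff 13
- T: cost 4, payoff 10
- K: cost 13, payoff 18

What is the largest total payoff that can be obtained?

62

N + E + V + T + K: cost 3 + 5 + 5 + 4 + 13 = 30 ≤ 31, payoff 14 + 14 + 6 + 10 + 18 = 62.
N + E + V + A + T: cost 3 + 5 + 5 + 14 + 4 = 31 ≤ 31, payoff 14 + 14 + 6 + 13 + 10 = 57.
Best is N, E, V, T, and K with total payoff 62.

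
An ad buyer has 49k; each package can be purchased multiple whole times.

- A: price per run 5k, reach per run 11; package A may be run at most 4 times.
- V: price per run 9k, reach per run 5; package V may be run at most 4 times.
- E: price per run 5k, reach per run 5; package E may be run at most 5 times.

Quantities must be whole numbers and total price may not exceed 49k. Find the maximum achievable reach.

69

Take 4×A and 5×E: price 45 ≤ 49, reach 4·11 + 5·5 = 69.
A has the best ratio (11/5) and is taken to its limit of 4; remaining capacity is filled optimally with the others.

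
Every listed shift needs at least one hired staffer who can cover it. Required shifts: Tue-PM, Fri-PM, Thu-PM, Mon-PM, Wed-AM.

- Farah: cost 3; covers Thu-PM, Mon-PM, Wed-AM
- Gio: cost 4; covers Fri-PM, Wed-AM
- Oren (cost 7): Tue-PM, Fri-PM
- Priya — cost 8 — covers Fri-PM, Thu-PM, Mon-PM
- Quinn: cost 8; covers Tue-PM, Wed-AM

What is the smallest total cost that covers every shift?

Choose Farah and Oren: together they cover Tue-PM, Fri-PM, Thu-PM, Mon-PM, Wed-AM — every shift.
Total cost: 3 + 7 = 10.
No cover costs less than 10.

10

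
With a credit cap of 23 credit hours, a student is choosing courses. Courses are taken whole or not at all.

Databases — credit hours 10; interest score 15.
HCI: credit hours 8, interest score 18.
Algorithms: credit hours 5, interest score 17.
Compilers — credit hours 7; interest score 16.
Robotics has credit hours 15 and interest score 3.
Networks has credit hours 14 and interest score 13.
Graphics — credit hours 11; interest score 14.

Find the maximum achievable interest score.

51

Allowing fractional choices, the relaxed optimum would be about 55.5, but courses are indivisible.
Databases + HCI + Algorithms: credit hours 10 + 8 + 5 = 23 ≤ 23, interest score 15 + 18 + 17 = 50.
HCI + Algorithms + Compilers: credit hours 8 + 5 + 7 = 20 ≤ 23, interest score 18 + 17 + 16 = 51.
Best is HCI, Algorithms, and Compilers with total interest score 51.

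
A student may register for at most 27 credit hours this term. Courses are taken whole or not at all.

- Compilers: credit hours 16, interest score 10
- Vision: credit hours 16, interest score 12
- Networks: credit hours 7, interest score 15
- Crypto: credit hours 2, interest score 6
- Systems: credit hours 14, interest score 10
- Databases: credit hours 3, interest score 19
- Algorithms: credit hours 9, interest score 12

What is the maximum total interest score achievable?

This is a 0-1 knapsack instance.
Take Networks, Crypto, Databases, and Algorithms: credit hours 7 + 2 + 3 + 9 = 21 ≤ 27, interest score 15 + 6 + 19 + 12 = 52.
No other feasible combination does better.

52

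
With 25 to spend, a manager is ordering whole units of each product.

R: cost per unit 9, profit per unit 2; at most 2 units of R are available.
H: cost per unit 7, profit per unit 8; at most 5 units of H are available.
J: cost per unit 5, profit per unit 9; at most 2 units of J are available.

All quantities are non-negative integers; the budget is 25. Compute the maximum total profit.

Take 2×H and 2×J: cost 24 ≤ 25, profit 2·8 + 2·9 = 34.
J has the best ratio (9/5) and is taken to its limit of 2; remaining capacity is filled optimally with the others.

34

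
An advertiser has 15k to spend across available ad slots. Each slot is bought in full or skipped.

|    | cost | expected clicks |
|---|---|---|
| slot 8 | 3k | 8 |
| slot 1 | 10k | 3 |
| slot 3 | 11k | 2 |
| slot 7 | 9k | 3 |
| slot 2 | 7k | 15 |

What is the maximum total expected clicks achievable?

slot 2: cost 7 ≤ 15, expected clicks 15.
slot 8 + slot 7: cost 3 + 9 = 12 ≤ 15, expected clicks 8 + 3 = 11.
slot 8 + slot 2: cost 3 + 7 = 10 ≤ 15, expected clicks 8 + 15 = 23.
Best is slot 8 and slot 2 with total expected clicks 23.

23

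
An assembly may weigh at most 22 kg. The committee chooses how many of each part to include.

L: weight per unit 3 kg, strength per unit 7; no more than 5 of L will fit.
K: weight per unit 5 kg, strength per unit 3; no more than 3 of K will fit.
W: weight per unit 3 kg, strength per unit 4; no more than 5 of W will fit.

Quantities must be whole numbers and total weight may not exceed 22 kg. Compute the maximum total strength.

43

This is a bounded integer knapsack.
L has the best ratio (7/3); taking only L gives at most 5×7 = 35 (stopped by the supply cap of 5).
Mixing does better — 5×L and 2×W: weight 21 ≤ 22, strength 5·7 + 2·4 = 43.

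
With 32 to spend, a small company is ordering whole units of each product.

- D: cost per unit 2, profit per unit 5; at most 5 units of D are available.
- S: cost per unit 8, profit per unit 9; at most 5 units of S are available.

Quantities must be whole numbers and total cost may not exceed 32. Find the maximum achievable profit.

47

Take 4×D and 3×S: cost 32 ≤ 32, profit 4·5 + 3·9 = 47.
No other integer combination yields more.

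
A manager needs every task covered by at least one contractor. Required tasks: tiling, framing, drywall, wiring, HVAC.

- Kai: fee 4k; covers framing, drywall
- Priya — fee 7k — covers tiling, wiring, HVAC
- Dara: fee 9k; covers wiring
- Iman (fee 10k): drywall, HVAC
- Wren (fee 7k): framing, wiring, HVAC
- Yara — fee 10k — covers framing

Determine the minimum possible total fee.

11

This is a weighted set-cover instance.
Choose Kai and Priya: together they cover tiling, framing, drywall, wiring, HVAC — every task.
Total fee: 4 + 7 = 11.
No cover costs less than 11.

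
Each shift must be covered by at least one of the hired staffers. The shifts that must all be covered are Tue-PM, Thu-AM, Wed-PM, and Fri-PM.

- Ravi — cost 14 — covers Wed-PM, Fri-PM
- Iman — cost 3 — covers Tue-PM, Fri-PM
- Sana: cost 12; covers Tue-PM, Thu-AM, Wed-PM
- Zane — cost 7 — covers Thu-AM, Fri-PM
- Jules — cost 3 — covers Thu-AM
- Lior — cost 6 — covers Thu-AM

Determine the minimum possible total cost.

The greedy cost-per-new-shift heuristic would pick Iman, Jules, and Sana for 18, but a cheaper cover exists.
Choose Iman and Sana: together they cover Tue-PM, Thu-AM, Wed-PM, Fri-PM — every shift.
Total cost: 3 + 12 = 15.
No cover costs less than 15.

15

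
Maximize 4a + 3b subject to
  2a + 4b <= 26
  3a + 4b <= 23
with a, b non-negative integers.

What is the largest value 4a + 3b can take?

28

Relaxing integrality, the LP optimum is 30.67 at (a,b) = (7.67, 0), which is not an integer point.
(a,b)=(7,0): 2·7+4·0=14≤26, 3·7+4·0=21≤23, objective 28.
(a,b)=(6,1): 2·6+4·1=16≤26, 3·6+4·1=22≤23, objective 27.
(a,b)=(6,0): 2·6+4·0=12≤26, 3·6+4·0=18≤23, objective 24.
No feasible integer point exceeds 28.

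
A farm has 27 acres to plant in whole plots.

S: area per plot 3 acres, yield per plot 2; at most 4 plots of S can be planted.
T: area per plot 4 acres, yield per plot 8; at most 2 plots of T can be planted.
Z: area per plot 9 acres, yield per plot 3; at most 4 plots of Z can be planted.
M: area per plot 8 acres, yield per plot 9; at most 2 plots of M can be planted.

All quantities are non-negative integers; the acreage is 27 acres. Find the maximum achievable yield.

36

T has the best ratio (8/4); taking only T gives at most 2×8 = 16 (stopped by the supply cap of 2).
Mixing does better — 1×S, 2×T, and 2×M: area 27 ≤ 27, yield 1·2 + 2·8 + 2·9 = 36.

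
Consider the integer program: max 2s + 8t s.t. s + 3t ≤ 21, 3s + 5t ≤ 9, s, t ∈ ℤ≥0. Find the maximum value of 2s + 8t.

10

The continuous relaxation peaks at (0, 1.8) with value 14.40; rounding to a feasible lattice point costs some objective.
(s,t)=(1,1): 1·1+3·1=4≤21, 3·1+5·1=8≤9, objective 10.
(s,t)=(0,1): 1·0+3·1=3≤21, 3·0+5·1=5≤9, objective 8.
(s,t)=(2,0): 1·2+3·0=2≤21, 3·2+5·0=6≤9, objective 4.
Maximum is 10 at (s,t)=(1,1).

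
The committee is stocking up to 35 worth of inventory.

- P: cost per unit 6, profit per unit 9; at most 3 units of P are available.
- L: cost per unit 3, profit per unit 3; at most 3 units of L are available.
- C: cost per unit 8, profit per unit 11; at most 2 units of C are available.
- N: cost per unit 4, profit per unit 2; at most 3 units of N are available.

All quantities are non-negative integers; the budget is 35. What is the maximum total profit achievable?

49

This is a bounded integer knapsack.
3×P and 2×C: cost 34 ≤ 35, profit 3·9 + 2·11 = 49.
3×P, 3×L, and 1×C: cost 35 ≤ 35, profit 3·9 + 3·3 + 1·11 = 47.
Best is 49.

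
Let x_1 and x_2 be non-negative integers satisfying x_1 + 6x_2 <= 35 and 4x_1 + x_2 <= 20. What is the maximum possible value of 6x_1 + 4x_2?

40

The continuous relaxation peaks at (3.7, 5.22) with value 43.04; rounding to a feasible lattice point costs some objective.
(x_1,x_2)=(4,4): 1·4+6·4=28≤35, 4·4+1·4=20≤20, objective 40.
(x_1,x_2)=(3,5): 1·3+6·5=33≤35, 4·3+1·5=17≤20, objective 38.
(x_1,x_2)=(4,3): 1·4+6·3=22≤35, 4·4+1·3=19≤20, objective 36.
(x_1,x_2)=(3,4): 1·3+6·4=27≤35, 4·3+1·4=16≤20, objective 34.
The best lattice point is (4,4), giving 40.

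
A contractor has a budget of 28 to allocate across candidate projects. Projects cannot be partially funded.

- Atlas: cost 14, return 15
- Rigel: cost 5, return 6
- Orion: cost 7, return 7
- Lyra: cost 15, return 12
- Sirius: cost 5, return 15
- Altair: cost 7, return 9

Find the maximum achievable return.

39

Treat it as a binary knapsack problem.
Allowing fractional choices, the relaxed optimum would be about 41.8, but projects are indivisible.
Atlas + Orion + Sirius: cost 14 + 7 + 5 = 26 ≤ 28, return 15 + 7 + 15 = 37.
Atlas + Sirius + Altair: cost 14 + 5 + 7 = 26 ≤ 28, return 15 + 15 + 9 = 39.
Rigel + Orion + Sirius + Altair: cost 5 + 7 + 5 + 7 = 24 ≤ 28, return 6 + 7 + 15 + 9 = 37.
Best is Atlas, Sirius, and Altair with total return 39.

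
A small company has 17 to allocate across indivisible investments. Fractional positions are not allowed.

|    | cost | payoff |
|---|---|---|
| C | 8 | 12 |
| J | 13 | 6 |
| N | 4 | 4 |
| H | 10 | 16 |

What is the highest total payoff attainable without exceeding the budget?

Allowing fractional choices, the relaxed optimum would be about 26.5, but investments are indivisible.
N + H: cost 4 + 10 = 14 ≤ 17, payoff 4 + 16 = 20.
C + N: cost 8 + 4 = 12 ≤ 17, payoff 12 + 4 = 16.
H: cost 10 ≤ 17, payoff 16.
Best is N and H with total payoff 20.

20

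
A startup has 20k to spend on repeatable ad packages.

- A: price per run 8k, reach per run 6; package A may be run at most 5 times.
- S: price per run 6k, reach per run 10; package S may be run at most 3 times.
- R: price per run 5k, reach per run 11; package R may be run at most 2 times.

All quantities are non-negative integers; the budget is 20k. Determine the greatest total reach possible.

32

This is a bounded integer knapsack.
R has the best ratio (11/5); taking only R gives at most 2×11 = 22 (stopped by the supply cap of 2).
Mixing does better — 1×S and 2×R: price 16 ≤ 20, reach 1·10 + 2·11 = 32.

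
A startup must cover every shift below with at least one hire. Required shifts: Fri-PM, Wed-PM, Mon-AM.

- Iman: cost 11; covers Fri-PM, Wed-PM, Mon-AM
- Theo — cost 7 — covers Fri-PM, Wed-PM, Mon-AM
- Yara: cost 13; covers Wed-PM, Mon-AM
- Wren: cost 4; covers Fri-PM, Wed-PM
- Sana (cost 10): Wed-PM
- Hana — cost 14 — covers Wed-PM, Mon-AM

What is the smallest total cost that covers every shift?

The greedy cost-per-new-shift heuristic would pick Wren and Theo for 11, but a cheaper cover exists.
Theo alone covers Fri-PM, Wed-PM, Mon-AM — every shift.
Total cost: 7.
No cover costs less than 7.

7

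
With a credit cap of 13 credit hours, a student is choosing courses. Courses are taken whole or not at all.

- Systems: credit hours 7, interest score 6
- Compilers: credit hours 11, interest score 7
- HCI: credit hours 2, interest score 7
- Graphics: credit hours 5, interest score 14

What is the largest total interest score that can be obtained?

21

Treat it as a binary knapsack problem.
HCI + Graphics: credit hours 2 + 5 = 7 ≤ 13, interest score 7 + 14 = 21.
Graphics: credit hours 5 ≤ 13, interest score 14.
Systems + Graphics: credit hours 7 + 5 = 12 ≤ 13, interest score 6 + 14 = 20.
Best is HCI and Graphics with total interest score 21.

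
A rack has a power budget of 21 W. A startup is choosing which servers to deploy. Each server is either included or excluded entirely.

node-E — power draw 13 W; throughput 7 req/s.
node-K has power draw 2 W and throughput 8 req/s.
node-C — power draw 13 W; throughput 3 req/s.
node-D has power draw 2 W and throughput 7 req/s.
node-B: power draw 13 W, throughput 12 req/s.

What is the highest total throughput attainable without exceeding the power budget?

27

Allowing fractional choices, the relaxed optimum would be about 29.2, but servers are indivisible.
node-K + node-D + node-B: power draw 2 + 2 + 13 = 17 ≤ 21, throughput 8 + 7 + 12 = 27.
node-E + node-K + node-D: power draw 13 + 2 + 2 = 17 ≤ 21, throughput 7 + 8 + 7 = 22.
Best is node-K, node-D, and node-B with total throughput 27.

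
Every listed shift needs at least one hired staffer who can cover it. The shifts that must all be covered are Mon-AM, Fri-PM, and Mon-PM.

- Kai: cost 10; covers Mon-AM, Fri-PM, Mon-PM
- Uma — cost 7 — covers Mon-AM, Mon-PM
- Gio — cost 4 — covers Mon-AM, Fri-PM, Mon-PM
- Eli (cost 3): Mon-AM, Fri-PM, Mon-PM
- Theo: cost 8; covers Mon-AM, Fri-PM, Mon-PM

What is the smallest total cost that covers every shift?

This is a weighted set-cover instance.
Eli alone covers Mon-AM, Fri-PM, Mon-PM — every shift.
Total cost: 3.

3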